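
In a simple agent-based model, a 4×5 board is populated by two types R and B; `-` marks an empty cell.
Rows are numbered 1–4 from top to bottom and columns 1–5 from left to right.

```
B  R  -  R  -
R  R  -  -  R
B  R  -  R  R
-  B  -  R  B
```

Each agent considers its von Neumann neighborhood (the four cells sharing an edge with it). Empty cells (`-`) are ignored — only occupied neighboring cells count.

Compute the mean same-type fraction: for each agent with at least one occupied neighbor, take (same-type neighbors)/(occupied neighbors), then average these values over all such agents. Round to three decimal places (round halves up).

0.444

(1,1)B 0/2
(1,2)R 1/2
(1,4)R — no occupied neighbors
(2,1)R 1/3
(2,2)R 3/3
(2,5)R 1/1
(3,1)B 0/2
(3,2)R 1/3
(3,4)R 2/2
(3,5)R 2/3
(4,2)B 0/1
(4,4)R 1/2
(4,5)B 0/2
Sum over 12 agents: 0/2 + 1/2 + 1/3 + 3/3 + 1/1 + 0/2 + 1/3 + 2/2 + 2/3 + 0/1 + 1/2 + 0/2 = 16/3; mean = 16/3 ÷ 12 = 4/9 = 0.444444… → 0.444.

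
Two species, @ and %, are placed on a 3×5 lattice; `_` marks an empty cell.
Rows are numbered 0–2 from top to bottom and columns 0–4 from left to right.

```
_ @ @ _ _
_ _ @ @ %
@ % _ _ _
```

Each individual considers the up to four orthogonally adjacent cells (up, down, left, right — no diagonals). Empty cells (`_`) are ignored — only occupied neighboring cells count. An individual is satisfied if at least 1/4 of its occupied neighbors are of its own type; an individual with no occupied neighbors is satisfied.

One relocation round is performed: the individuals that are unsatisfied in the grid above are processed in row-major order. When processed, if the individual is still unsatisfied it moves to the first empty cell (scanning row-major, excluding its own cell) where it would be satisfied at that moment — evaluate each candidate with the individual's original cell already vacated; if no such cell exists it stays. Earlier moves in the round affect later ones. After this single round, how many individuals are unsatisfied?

Initially unsatisfied (in order): (1,4), (2,0), (2,1).
  (1,4) → (0,4).
  (2,0) → (0,0).
  (2,1): now satisfied by earlier moves; stays.
Resulting grid:
@ @ @ _ %
_ _ @ @ _
_ % _ _ _
All satisfied now.

0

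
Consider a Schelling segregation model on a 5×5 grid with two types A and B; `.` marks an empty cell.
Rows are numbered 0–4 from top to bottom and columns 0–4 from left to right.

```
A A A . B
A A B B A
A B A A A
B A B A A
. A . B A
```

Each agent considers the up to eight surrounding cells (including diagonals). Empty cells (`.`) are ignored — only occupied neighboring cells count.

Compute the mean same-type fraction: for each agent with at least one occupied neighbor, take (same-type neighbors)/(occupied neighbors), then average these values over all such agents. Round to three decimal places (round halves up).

0.551

(0,0)A 3/3
(0,1)A 4/5
(0,2)A 2/4
(0,4)B 1/2
(1,0)A 4/5
(1,1)A 6/8
(1,2)B 2/7
(1,3)B 2/7
(1,4)A 2/4
(2,0)A 3/5
(2,1)B 3/8
(2,2)A 4/8
(2,3)A 5/8
(2,4)A 4/5
(3,0)B 1/4
(3,1)A 3/6
(3,2)B 2/7
(3,3)A 5/7
(3,4)A 4/5
(4,1)A 1/3
(4,3)B 1/4
(4,4)A 2/3
Sum over 22 agents: 3/3 + 4/5 + 2/4 + 1/2 + 4/5 + 6/8 + 2/7 + 2/7 + 2/4 + 3/5 + 3/8 + 4/8 + 5/8 + 4/5 + 1/4 + 3/6 + 2/7 + 5/7 + 4/5 + 1/3 + 1/4 + 2/3 = 1697/140; mean = 1697/140 ÷ 22 = 1697/3080 = 0.550974… → 0.551.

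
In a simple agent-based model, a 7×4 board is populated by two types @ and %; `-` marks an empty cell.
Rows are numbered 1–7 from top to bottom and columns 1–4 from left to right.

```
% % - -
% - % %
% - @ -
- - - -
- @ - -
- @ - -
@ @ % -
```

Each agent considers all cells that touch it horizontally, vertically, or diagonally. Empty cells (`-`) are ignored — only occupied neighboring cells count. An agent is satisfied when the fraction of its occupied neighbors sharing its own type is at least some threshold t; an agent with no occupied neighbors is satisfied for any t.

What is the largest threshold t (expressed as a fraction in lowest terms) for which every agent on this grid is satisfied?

0/1

(1,1)% 2/2
(1,2)% 3/3
(2,1)% 3/3
(2,3)% 2/3
(2,4)% 1/2
(3,1)% 1/1
(3,3)@ 0/2
(5,2)@ 1/1
(6,2)@ 3/4
(7,1)@ 2/2
(7,2)@ 2/3
(7,3)% 0/2
The smallest same-type fraction is 0/2 at (3,3), which reduces to 0/1. Any threshold above that leaves this agent unsatisfied.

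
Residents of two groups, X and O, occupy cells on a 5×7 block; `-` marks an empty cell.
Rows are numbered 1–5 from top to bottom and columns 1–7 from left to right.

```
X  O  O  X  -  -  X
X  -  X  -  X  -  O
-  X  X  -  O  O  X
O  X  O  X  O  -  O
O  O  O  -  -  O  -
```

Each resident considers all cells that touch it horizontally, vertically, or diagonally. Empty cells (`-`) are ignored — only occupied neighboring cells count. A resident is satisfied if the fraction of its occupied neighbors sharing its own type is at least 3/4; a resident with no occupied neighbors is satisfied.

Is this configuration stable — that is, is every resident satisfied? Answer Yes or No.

Row 1: (1,1)X 1/2 not · (1,2)O 1/4 not · (1,3)O 1/3 not · (1,4)X 2/3 not · (1,7)X 0/1 not
Row 2: (2,1)X 2/3 not · (2,3)X 3/5 not · (2,5)X 1/3 not · (2,7)O 1/3 not
Row 3: (3,2)X 4/6 not · (3,3)X 4/5 satisfied · (3,5)O 2/4 not · (3,6)O 4/6 not · (3,7)X 0/3 not
Row 4: (4,1)O 2/4 not · (4,2)X 2/7 not · (4,3)O 2/6 not · (4,4)X 1/5 not · (4,5)O 3/4 satisfied · (4,7)O 2/3 not
Row 5: (5,1)O 2/3 not · (5,2)O 4/5 satisfied · (5,3)O 2/4 not · (5,6)O 2/2 satisfied
For instance (1,1) has only 1/2 same-type neighbors, below 3/4.

No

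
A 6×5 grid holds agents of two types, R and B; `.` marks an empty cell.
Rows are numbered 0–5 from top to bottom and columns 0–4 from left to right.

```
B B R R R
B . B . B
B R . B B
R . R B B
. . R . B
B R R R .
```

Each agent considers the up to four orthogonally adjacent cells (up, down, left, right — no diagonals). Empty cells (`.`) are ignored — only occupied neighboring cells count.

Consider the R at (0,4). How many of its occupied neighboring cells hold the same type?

1

Occupied neighbors of (0,4): (1,4)=B, (0,3)=R.
Same type (R): 1 of 2.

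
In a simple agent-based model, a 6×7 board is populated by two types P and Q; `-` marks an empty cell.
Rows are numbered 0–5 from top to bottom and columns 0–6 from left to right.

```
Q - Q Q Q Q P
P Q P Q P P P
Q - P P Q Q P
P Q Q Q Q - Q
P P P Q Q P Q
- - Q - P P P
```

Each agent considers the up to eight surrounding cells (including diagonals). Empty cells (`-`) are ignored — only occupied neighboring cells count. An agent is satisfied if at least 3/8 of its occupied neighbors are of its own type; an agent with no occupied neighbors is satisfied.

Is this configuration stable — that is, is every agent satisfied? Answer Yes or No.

(0,0)Q 1/2 satisfied
(0,2)Q 3/4 satisfied
(0,3)Q 3/5 satisfied
(0,4)Q 3/5 satisfied
(0,5)Q 1/5 not
(0,6)P 2/3 satisfied
(1,0)P 0/3 not
(1,1)Q 3/6 satisfied
(1,2)P 2/6 not
(1,3)Q 4/8 satisfied
(1,4)P 2/8 not
(1,5)P 4/8 satisfied
(1,6)P 3/5 satisfied
(2,0)Q 2/4 satisfied
(2,2)P 2/7 not
(2,3)P 3/8 satisfied
(2,4)Q 4/7 satisfied
(2,5)Q 3/7 satisfied
(2,6)P 2/4 satisfied
(3,0)P 2/4 satisfied
(3,1)Q 2/7 not
(3,2)Q 3/7 satisfied
(3,3)Q 5/8 satisfied
(3,4)Q 5/7 satisfied
(3,6)Q 2/4 satisfied
(4,0)P 2/3 satisfied
(4,1)P 3/6 satisfied
(4,2)P 1/6 not
(4,3)Q 5/7 satisfied
(4,4)Q 3/6 satisfied
(4,5)P 3/7 satisfied
(4,6)Q 1/4 not
(5,2)Q 1/3 not
(5,4)P 2/4 satisfied
(5,5)P 3/5 satisfied
(5,6)P 2/3 satisfied
For instance (0,5) has only 1/5 same-type neighbors, below 3/8.

No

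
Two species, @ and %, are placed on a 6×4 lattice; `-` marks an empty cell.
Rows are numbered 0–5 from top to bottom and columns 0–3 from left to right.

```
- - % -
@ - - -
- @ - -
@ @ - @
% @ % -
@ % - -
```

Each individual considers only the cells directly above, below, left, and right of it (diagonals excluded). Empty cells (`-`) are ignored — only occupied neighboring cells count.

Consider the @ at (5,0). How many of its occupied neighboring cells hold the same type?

0

Occupied neighbors of (5,0): (4,0)=%, (5,1)=%.
Same type (@): 0 of 2.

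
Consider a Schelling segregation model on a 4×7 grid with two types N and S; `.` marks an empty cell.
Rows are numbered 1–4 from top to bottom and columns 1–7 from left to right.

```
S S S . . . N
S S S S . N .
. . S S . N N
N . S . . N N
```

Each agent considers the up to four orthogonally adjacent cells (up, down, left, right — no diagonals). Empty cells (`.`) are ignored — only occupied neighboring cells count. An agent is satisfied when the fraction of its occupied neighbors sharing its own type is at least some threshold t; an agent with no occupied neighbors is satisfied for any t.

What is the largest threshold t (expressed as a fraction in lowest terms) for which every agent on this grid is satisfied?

Row 1: (1,1)S 2/2 · (1,2)S 3/3 · (1,3)S 2/2 · (1,7)N — no occupied neighbors
Row 2: (2,1)S 2/2 · (2,2)S 3/3 · (2,3)S 4/4 · (2,4)S 2/2 · (2,6)N 1/1
Row 3: (3,3)S 3/3 · (3,4)S 2/2 · (3,6)N 3/3 · (3,7)N 2/2
Row 4: (4,1)N — no occupied neighbors · (4,3)S 1/1 · (4,6)N 2/2 · (4,7)N 2/2
The smallest same-type fraction is 2/2 at (1,1), which reduces to 1/1. Any threshold above that leaves this agent unsatisfied.

1/1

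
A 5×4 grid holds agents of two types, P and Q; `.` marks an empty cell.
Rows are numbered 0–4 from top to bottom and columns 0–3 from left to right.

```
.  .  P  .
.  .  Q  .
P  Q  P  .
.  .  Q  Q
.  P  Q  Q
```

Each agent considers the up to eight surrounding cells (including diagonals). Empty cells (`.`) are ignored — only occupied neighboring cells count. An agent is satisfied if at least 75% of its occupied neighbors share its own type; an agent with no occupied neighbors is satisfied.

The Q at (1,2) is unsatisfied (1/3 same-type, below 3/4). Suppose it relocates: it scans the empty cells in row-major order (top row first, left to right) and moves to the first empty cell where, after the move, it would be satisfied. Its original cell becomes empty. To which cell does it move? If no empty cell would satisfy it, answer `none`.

(0,0)

Vacating (1,2). Empty cells in order:
  (0,0): 0/0 same-type → satisfied — stop here.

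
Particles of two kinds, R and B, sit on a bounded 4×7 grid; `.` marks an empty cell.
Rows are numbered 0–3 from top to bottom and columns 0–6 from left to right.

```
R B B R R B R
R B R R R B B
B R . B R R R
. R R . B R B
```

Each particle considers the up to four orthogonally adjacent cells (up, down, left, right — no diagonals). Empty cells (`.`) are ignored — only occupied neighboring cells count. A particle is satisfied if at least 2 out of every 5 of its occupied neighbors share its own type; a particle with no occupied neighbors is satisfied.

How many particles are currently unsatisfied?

14

(0,0)R 1/2 ✓
(0,1)B 2/3 ✓
(0,2)B 1/3 ✗
(0,3)R 2/3 ✓
(0,4)R 2/3 ✓
(0,5)B 1/3 ✗
(0,6)R 0/2 ✗
(1,0)R 1/3 ✗
(1,1)B 1/4 ✗
(1,2)R 1/3 ✗
(1,3)R 3/4 ✓
(1,4)R 3/4 ✓
(1,5)B 2/4 ✓
(1,6)B 1/3 ✗
(2,0)B 0/2 ✗
(2,1)R 1/3 ✗
(2,3)B 0/2 ✗
(2,4)R 2/4 ✓
(2,5)R 3/4 ✓
(2,6)R 1/3 ✗
(3,1)R 2/2 ✓
(3,2)R 1/1 ✓
(3,4)B 0/2 ✗
(3,5)R 1/3 ✗
(3,6)B 0/2 ✗
Unsatisfied: (0,2), (0,5), (0,6), (1,0), (1,1), (1,2), (1,6), (2,0), (2,1), (2,3), (2,6), (3,4), (3,5), (3,6) — 14 in total.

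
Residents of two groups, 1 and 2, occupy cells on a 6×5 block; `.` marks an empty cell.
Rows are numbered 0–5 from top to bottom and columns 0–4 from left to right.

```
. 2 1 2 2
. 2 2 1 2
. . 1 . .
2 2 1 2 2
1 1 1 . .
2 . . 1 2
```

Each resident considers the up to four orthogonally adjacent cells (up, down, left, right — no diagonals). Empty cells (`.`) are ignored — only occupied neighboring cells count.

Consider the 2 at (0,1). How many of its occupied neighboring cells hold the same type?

Occupied neighbors of (0,1): (1,1)=2, (0,2)=1.
Same type (2): 1 of 2.

1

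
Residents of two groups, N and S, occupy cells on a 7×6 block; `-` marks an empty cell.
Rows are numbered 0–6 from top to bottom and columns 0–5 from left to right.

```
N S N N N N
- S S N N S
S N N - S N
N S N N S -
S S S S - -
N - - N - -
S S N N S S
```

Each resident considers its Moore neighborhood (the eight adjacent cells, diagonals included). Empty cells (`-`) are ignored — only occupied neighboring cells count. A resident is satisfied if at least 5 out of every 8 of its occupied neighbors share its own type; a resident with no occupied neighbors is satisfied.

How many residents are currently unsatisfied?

(0,0)N 0/2 not
(0,1)S 2/4 not
(0,2)N 2/5 not
(0,3)N 4/5 satisfied
(0,4)N 4/5 satisfied
(0,5)N 2/3 satisfied
(1,1)S 3/7 not
(1,2)S 2/7 not
(1,3)N 5/7 satisfied
(1,4)N 5/7 satisfied
(1,5)S 1/5 not
(2,0)S 2/4 not
(2,1)N 3/7 not
(2,2)N 4/7 not
(2,4)S 2/6 not
(2,5)N 1/4 not
(3,0)N 1/5 not
(3,1)S 4/8 not
(3,2)N 3/7 not
(3,3)N 2/6 not
(3,4)S 2/4 not
(4,0)S 2/4 not
(4,1)S 3/6 not
(4,2)S 3/6 not
(4,3)S 2/5 not
(5,0)N 0/4 not
(5,3)N 2/5 not
(6,0)S 1/2 not
(6,1)S 1/3 not
(6,2)N 2/3 satisfied
(6,3)N 2/3 satisfied
(6,4)S 1/3 not
(6,5)S 1/1 satisfied
Unsatisfied: (0,0), (0,1), (0,2), (1,1), (1,2), (1,5), (2,0), (2,1), (2,2), (2,4), (2,5), (3,0), (3,1), (3,2), (3,3), (3,4), (4,0), (4,1), (4,2), (4,3), (5,0), (5,3), (6,0), (6,1), (6,4) — 25 in total.

25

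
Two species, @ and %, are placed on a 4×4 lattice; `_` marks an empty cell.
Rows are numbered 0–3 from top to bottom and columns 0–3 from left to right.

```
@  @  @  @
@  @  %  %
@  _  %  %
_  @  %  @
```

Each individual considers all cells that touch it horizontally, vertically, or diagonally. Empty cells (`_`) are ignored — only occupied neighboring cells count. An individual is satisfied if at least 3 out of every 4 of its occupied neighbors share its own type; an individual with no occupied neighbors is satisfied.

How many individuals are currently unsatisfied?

9

(0,0)@ 3/3 ok
(0,1)@ 4/5 ok
(0,2)@ 3/5 unhappy
(0,3)@ 1/3 unhappy
(1,0)@ 4/4 ok
(1,1)@ 5/7 unhappy
(1,2)% 3/7 unhappy
(1,3)% 3/5 unhappy
(2,0)@ 3/3 ok
(2,2)% 4/7 unhappy
(2,3)% 4/5 ok
(3,1)@ 1/3 unhappy
(3,2)% 2/4 unhappy
(3,3)@ 0/3 unhappy
Unsatisfied: (0,2), (0,3), (1,1), (1,2), (1,3), (2,2), (3,1), (3,2), (3,3) — 9 in total.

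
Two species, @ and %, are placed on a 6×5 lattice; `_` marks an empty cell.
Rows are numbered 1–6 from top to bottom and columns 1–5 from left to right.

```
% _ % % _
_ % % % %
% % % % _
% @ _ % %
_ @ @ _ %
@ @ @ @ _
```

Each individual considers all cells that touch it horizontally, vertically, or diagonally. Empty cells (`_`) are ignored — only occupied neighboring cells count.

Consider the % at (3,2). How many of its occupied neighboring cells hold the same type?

5

Occupied neighbors of (3,2): (2,2)=%, (2,3)=%, (3,1)=%, (3,3)=%, (4,1)=%, (4,2)=@.
Same type (%): 5 of 6.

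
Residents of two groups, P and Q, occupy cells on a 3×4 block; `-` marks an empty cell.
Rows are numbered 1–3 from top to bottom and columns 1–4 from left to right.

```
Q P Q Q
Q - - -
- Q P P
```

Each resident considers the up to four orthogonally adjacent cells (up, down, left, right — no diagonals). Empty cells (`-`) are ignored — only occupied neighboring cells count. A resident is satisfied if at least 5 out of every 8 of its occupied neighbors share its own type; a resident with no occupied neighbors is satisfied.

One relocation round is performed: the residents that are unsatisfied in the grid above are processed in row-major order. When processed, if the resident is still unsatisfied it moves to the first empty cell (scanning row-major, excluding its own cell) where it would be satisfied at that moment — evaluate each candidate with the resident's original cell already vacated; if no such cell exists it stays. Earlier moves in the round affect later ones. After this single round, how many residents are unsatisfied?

2

Initially unsatisfied (in order): (1,1), (1,2), (1,3), (3,2), (3,3).
  (1,1) → (2,2).
  (1,2): no empty cell satisfies it; stays.
  (1,3) → (3,1).
  (3,2): now satisfied by earlier moves; stays.
  (3,3): no empty cell satisfies it; stays.
Resulting grid:
- P - Q
Q Q - -
Q Q P P
Unsatisfied now: (1,2), (3,3).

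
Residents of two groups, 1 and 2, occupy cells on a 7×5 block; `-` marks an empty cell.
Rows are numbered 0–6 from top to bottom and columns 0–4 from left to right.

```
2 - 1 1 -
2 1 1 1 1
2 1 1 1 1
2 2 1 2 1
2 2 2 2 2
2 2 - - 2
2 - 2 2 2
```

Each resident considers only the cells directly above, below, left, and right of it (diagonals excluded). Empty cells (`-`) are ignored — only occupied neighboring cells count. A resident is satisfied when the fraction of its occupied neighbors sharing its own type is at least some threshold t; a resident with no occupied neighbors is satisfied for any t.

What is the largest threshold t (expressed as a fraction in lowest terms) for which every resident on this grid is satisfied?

1/4

Row 0: (0,0)2 1/1 · (0,2)1 2/2 · (0,3)1 2/2
Row 1: (1,0)2 2/3 · (1,1)1 2/3 · (1,2)1 4/4 · (1,3)1 4/4 · (1,4)1 2/2
Row 2: (2,0)2 2/3 · (2,1)1 2/4 · (2,2)1 4/4 · (2,3)1 3/4 · (2,4)1 3/3
Row 3: (3,0)2 3/3 · (3,1)2 2/4 · (3,2)1 1/4 · (3,3)2 1/4 · (3,4)1 1/3
Row 4: (4,0)2 3/3 · (4,1)2 4/4 · (4,2)2 2/3 · (4,3)2 3/3 · (4,4)2 2/3
Row 5: (5,0)2 3/3 · (5,1)2 2/2 · (5,4)2 2/2
Row 6: (6,0)2 1/1 · (6,2)2 1/1 · (6,3)2 2/2 · (6,4)2 2/2
The smallest same-type fraction is 1/4 at (3,2), which reduces to 1/4. Any threshold above that leaves this resident unsatisfied.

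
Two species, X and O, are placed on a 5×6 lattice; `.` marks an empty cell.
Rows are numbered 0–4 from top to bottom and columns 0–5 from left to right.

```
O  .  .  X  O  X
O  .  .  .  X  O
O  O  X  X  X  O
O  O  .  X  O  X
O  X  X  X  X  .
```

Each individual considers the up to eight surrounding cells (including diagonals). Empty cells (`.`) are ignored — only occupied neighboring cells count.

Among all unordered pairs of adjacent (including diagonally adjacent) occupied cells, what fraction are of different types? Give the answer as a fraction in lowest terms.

21/52

Scan each occupied cell's neighbors to the right and below (and the two forward diagonals) so each pair is counted once.
From row 0: 4 unlike of 8 pairs (running 4/8).
From row 1: 3 unlike of 8 pairs (running 7/16).
From row 2: 6 unlike of 18 pairs (running 13/34).
From row 3: 7 unlike of 14 pairs (running 20/48).
From row 4: 1 unlike of 4 pairs (running 21/52).
Total adjacent occupied pairs: 52; unlike-type pairs: 21.
21/52 is already in lowest terms.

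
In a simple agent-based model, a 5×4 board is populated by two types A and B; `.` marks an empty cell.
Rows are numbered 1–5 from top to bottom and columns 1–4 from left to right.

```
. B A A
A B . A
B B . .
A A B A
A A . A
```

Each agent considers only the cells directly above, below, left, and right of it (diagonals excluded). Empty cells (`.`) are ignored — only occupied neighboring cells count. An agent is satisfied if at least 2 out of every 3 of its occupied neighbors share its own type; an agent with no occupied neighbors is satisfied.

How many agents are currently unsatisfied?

(1,2)B 1/2 not
(1,3)A 1/2 not
(1,4)A 2/2 satisfied
(2,1)A 0/2 not
(2,2)B 2/3 satisfied
(2,4)A 1/1 satisfied
(3,1)B 1/3 not
(3,2)B 2/3 satisfied
(4,1)A 2/3 satisfied
(4,2)A 2/4 not
(4,3)B 0/2 not
(4,4)A 1/2 not
(5,1)A 2/2 satisfied
(5,2)A 2/2 satisfied
(5,4)A 1/1 satisfied
Unsatisfied: (1,2), (1,3), (2,1), (3,1), (4,2), (4,3), (4,4) — 7 in total.

7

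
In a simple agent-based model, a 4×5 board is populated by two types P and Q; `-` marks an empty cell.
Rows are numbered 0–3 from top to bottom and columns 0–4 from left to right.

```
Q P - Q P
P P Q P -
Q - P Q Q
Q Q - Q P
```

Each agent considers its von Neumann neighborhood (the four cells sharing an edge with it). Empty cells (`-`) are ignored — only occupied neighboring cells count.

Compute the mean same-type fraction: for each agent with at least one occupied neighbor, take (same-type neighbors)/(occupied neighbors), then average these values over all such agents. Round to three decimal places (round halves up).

Row 0: (0,0)Q 0/2 · (0,1)P 1/2 · (0,3)Q 0/2 · (0,4)P 0/1
Row 1: (1,0)P 1/3 · (1,1)P 2/3 · (1,2)Q 0/3 · (1,3)P 0/3
Row 2: (2,0)Q 1/2 · (2,2)P 0/2 · (2,3)Q 2/4 · (2,4)Q 1/2
Row 3: (3,0)Q 2/2 · (3,1)Q 1/1 · (3,3)Q 1/2 · (3,4)P 0/2
Sum over 16 agents: 0/2 + 1/2 + 0/2 + 0/1 + 1/3 + 2/3 + 0/3 + 0/3 + 1/2 + 0/2 + 2/4 + 1/2 + 2/2 + 1/1 + 1/2 + 0/2 = 11/2; mean = 11/2 ÷ 16 = 11/32 = 0.34375 → 0.344.

0.344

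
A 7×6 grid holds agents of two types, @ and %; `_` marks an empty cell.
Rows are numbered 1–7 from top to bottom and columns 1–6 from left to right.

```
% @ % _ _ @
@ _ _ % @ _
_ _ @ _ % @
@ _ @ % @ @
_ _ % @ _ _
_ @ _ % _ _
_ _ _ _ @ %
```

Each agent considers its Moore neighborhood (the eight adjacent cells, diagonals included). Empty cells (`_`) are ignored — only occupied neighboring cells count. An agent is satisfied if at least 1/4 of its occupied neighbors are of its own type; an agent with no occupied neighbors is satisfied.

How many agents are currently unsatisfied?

Row 1: (1,1)% 0/2 ✗ · (1,2)@ 1/3 ✓ · (1,3)% 1/2 ✓ · (1,6)@ 1/1 ✓
Row 2: (2,1)@ 1/2 ✓ · (2,4)% 2/4 ✓ · (2,5)@ 2/4 ✓
Row 3: (3,3)@ 1/3 ✓ · (3,5)% 2/6 ✓ · (3,6)@ 3/4 ✓
Row 4: (4,1)@ 0/0 ✓ · (4,3)@ 2/4 ✓ · (4,4)% 2/6 ✓ · (4,5)@ 3/5 ✓ · (4,6)@ 2/3 ✓
Row 5: (5,3)% 2/5 ✓ · (5,4)@ 2/5 ✓
Row 6: (6,2)@ 0/1 ✗ · (6,4)% 1/3 ✓
Row 7: (7,5)@ 0/2 ✗ · (7,6)% 0/1 ✗
Unsatisfied: (1,1), (6,2), (7,5), (7,6) — 4 in total.

4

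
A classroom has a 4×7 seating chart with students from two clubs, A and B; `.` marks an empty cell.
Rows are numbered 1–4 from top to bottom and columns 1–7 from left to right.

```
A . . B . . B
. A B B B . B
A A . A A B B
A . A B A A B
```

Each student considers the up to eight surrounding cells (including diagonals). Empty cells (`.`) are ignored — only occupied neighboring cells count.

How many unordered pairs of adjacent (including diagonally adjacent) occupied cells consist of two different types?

16

Scan each occupied cell's neighbors to the right and below (and the two forward diagonals) so each pair is counted once.
Row 1: A(1,1)–A(2,2)= B(1,4)–B(2,4)= B(1,4)–B(2,5)= B(1,4)–B(2,3)= B(1,7)–B(2,7)=  → 0/5 unlike.
Row 2: A(2,2)–B(2,3)≠ A(2,2)–A(3,2)= A(2,2)–A(3,1)= B(2,3)–B(2,4)= B(2,3)–A(3,4)≠ B(2,3)–A(3,2)≠ B(2,4)–B(2,5)= B(2,4)–A(3,4)≠ B(2,4)–A(3,5)≠ B(2,5)–A(3,5)≠ B(2,5)–B(3,6)= B(2,5)–A(3,4)≠ B(2,7)–B(3,7)= B(2,7)–B(3,6)=  → 7/14 unlike.
Row 3: A(3,1)–A(3,2)= A(3,1)–A(4,1)= A(3,2)–A(4,3)= A(3,2)–A(4,1)= A(3,4)–A(3,5)= A(3,4)–B(4,4)≠ A(3,4)–A(4,5)= A(3,4)–A(4,3)= A(3,5)–B(3,6)≠ A(3,5)–A(4,5)= A(3,5)–A(4,6)= A(3,5)–B(4,4)≠ B(3,6)–B(3,7)= B(3,6)–A(4,6)≠ B(3,6)–B(4,7)= B(3,6)–A(4,5)≠ B(3,7)–B(4,7)= B(3,7)–A(4,6)≠  → 6/18 unlike.
Row 4: A(4,3)–B(4,4)≠ B(4,4)–A(4,5)≠ A(4,5)–A(4,6)= A(4,6)–B(4,7)≠  → 3/4 unlike.
Total adjacent occupied pairs: 41; unlike-type pairs: 16.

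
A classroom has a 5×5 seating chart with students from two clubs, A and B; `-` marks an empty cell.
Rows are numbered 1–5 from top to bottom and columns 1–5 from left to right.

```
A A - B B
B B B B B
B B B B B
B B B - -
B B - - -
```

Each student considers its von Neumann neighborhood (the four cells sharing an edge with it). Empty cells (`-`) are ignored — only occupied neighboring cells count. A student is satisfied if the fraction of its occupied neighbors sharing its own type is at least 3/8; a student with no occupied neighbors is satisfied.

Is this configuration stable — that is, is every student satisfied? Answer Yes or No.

Yes

(1,1)A 1/2 ok
(1,2)A 1/2 ok
(1,4)B 2/2 ok
(1,5)B 2/2 ok
(2,1)B 2/3 ok
(2,2)B 3/4 ok
(2,3)B 3/3 ok
(2,4)B 4/4 ok
(2,5)B 3/3 ok
(3,1)B 3/3 ok
(3,2)B 4/4 ok
(3,3)B 4/4 ok
(3,4)B 3/3 ok
(3,5)B 2/2 ok
(4,1)B 3/3 ok
(4,2)B 4/4 ok
(4,3)B 2/2 ok
(5,1)B 2/2 ok
(5,2)B 2/2 ok
All meet the threshold, so the configuration is stable.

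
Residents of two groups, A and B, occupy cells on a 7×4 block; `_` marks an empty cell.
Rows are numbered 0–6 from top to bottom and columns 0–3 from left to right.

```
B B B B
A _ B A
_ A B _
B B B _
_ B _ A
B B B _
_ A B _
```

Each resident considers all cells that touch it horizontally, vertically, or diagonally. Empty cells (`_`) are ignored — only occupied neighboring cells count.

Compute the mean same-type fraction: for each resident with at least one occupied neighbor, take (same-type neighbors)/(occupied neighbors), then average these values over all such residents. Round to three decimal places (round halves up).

(0,0)B 1/2
(0,1)B 3/4
(0,2)B 3/4
(0,3)B 2/3
(1,0)A 1/3
(1,2)B 4/6
(1,3)A 0/4
(2,1)A 1/6
(2,2)B 3/5
(3,0)B 2/3
(3,1)B 4/5
(3,2)B 3/5
(4,1)B 6/6
(4,3)A 0/2
(5,0)B 2/3
(5,1)B 4/5
(5,2)B 3/5
(6,1)A 0/4
(6,2)B 2/3
Sum over 19 residents: 1/2 + 3/4 + 3/4 + 2/3 + 1/3 + 4/6 + 0/4 + 1/6 + 3/5 + 2/3 + 4/5 + 3/5 + 6/6 + 0/2 + 2/3 + 4/5 + 3/5 + 0/4 + 2/3 = 307/30; mean = 307/30 ÷ 19 = 307/570 = 0.538596… → 0.539.

0.539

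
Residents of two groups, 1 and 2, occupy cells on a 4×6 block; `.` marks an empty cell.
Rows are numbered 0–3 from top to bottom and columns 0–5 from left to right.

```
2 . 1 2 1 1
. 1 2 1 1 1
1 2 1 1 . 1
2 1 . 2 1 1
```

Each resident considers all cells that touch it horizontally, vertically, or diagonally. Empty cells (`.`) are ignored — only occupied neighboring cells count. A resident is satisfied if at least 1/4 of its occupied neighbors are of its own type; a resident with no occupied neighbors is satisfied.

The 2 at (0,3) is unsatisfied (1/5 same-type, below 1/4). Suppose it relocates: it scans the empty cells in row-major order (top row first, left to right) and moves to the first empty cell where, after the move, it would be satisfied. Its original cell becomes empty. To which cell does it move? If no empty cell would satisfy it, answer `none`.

Vacating (0,3). Empty cells in order:
  (0,1): 2/4 same-type → satisfied — stop here.

(0,1)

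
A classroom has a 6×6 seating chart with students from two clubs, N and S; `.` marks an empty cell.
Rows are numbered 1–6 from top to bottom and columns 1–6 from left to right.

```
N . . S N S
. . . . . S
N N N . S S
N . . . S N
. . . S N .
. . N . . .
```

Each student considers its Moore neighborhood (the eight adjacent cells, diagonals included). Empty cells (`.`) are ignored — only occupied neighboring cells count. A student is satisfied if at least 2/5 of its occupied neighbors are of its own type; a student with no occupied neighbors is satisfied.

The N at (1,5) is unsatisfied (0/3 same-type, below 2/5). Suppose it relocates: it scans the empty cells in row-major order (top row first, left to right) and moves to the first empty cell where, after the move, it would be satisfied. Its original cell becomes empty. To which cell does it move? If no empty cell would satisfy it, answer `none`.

(1,2)

Vacating (1,5). Empty cells in order:
  (1,2): 1/1 same-type → satisfied — stop here.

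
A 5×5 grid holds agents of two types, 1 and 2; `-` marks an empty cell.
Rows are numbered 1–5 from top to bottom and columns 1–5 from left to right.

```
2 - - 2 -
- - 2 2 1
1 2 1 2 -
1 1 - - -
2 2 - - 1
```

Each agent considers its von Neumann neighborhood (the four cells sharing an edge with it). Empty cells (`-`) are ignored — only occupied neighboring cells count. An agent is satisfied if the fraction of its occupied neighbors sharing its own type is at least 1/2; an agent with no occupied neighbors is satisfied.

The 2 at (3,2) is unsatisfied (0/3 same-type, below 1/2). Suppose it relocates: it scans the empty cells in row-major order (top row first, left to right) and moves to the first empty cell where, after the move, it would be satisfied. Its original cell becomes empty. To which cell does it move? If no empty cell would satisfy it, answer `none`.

Vacating (3,2). Empty cells in order:
  (1,2): 1/1 same-type → satisfied — stop here.

(1,2)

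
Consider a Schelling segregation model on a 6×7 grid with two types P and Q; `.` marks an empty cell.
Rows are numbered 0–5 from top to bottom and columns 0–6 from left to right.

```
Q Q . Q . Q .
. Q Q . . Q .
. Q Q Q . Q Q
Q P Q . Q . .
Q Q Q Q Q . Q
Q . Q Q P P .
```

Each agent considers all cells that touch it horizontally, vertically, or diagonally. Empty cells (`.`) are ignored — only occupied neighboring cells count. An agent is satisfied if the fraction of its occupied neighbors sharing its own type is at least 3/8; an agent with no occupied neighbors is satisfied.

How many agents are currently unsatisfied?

4

(0,0)Q 2/2 ok
(0,1)Q 3/3 ok
(0,3)Q 1/1 ok
(0,5)Q 1/1 ok
(1,1)Q 5/5 ok
(1,2)Q 6/6 ok
(1,5)Q 3/3 ok
(2,1)Q 5/6 ok
(2,2)Q 5/6 ok
(2,3)Q 4/4 ok
(2,5)Q 3/3 ok
(2,6)Q 2/2 ok
(3,0)Q 3/4 ok
(3,1)P 0/7 unhappy
(3,2)Q 6/7 ok
(3,4)Q 4/4 ok
(4,0)Q 3/4 ok
(4,1)Q 6/7 ok
(4,2)Q 5/6 ok
(4,3)Q 6/7 ok
(4,4)Q 3/5 ok
(4,6)Q 0/1 unhappy
(5,0)Q 2/2 ok
(5,2)Q 4/4 ok
(5,3)Q 4/5 ok
(5,4)P 1/4 unhappy
(5,5)P 1/3 unhappy
Unsatisfied: (3,1), (4,6), (5,4), (5,5) — 4 in total.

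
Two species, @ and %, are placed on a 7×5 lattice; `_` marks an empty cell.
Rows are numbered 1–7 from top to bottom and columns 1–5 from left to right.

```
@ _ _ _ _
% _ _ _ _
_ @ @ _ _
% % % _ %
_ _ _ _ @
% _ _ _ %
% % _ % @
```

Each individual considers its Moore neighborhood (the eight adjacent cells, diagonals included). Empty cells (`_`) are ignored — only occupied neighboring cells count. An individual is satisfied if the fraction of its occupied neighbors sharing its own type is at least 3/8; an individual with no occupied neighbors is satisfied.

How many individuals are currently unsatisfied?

9

Row 1: (1,1)@ 0/1 not
Row 2: (2,1)% 0/2 not
Row 3: (3,2)@ 1/5 not · (3,3)@ 1/3 not
Row 4: (4,1)% 1/2 satisfied · (4,2)% 2/4 satisfied · (4,3)% 1/3 not · (4,5)% 0/1 not
Row 5: (5,5)@ 0/2 not
Row 6: (6,1)% 2/2 satisfied · (6,5)% 1/3 not
Row 7: (7,1)% 2/2 satisfied · (7,2)% 2/2 satisfied · (7,4)% 1/2 satisfied · (7,5)@ 0/2 not
Unsatisfied: (1,1), (2,1), (3,2), (3,3), (4,3), (4,5), (5,5), (6,5), (7,5) — 9 in total.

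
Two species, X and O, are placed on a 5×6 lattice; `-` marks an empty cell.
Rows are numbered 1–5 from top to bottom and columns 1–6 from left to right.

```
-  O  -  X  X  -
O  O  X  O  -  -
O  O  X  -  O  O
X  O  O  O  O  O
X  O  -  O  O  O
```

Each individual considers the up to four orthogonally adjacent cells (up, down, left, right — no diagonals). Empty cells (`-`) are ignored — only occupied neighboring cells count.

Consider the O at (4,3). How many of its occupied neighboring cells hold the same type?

2

Occupied neighbors of (4,3): (3,3)=X, (4,2)=O, (4,4)=O.
Same type (O): 2 of 3.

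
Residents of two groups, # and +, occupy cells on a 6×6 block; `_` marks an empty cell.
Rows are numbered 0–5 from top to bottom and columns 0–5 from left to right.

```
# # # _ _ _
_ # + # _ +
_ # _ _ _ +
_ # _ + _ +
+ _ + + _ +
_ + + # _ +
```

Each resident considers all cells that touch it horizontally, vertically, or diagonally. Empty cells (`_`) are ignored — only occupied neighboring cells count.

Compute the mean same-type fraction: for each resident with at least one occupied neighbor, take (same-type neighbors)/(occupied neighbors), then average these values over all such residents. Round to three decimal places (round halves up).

Row 0: (0,0)# 2/2 · (0,1)# 3/4 · (0,2)# 3/4
Row 1: (1,1)# 4/5 · (1,2)+ 0/5 · (1,3)# 1/2 · (1,5)+ 1/1
Row 2: (2,1)# 2/3 · (2,5)+ 2/2
Row 3: (3,1)# 1/3 · (3,3)+ 2/2 · (3,5)+ 2/2
Row 4: (4,0)+ 1/2 · (4,2)+ 4/6 · (4,3)+ 3/4 · (4,5)+ 2/2
Row 5: (5,1)+ 3/3 · (5,2)+ 3/4 · (5,3)# 0/3 · (5,5)+ 1/1
Sum over 20 residents: 2/2 + 3/4 + 3/4 + 4/5 + 0/5 + 1/2 + 1/1 + 2/3 + 2/2 + 1/3 + 2/2 + 2/2 + 1/2 + 4/6 + 3/4 + 2/2 + 3/3 + 3/4 + 0/3 + 1/1 = 217/15; mean = 217/15 ÷ 20 = 217/300 = 0.723333… → 0.723.

0.723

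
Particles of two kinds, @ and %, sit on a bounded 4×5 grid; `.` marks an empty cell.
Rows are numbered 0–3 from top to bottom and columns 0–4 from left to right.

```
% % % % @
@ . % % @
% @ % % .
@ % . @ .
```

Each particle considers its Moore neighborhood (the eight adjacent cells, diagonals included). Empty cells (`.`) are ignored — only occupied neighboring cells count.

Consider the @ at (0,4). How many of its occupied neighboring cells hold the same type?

1

Occupied neighbors of (0,4): (0,3)=%, (1,3)=%, (1,4)=@.
Same type (@): 1 of 3.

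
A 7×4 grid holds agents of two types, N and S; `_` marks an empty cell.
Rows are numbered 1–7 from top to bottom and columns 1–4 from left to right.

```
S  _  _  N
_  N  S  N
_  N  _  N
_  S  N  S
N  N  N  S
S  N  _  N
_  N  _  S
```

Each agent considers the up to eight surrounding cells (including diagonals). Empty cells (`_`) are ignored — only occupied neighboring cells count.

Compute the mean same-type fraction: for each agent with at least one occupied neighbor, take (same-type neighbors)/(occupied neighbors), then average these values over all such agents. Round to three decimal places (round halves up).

(1,1)S 0/1
(1,4)N 1/2
(2,2)N 1/3
(2,3)S 0/5
(2,4)N 2/3
(3,2)N 2/4
(3,4)N 2/4
(4,2)S 0/5
(4,3)N 4/7
(4,4)S 1/4
(5,1)N 2/4
(5,2)N 4/6
(5,3)N 4/7
(5,4)S 1/4
(6,1)S 0/4
(6,2)N 4/5
(6,4)N 1/3
(7,2)N 1/2
(7,4)S 0/1
Sum over 19 agents: 0/1 + 1/2 + 1/3 + 0/5 + 2/3 + 2/4 + 2/4 + 0/5 + 4/7 + 1/4 + 2/4 + 4/6 + 4/7 + 1/4 + 0/4 + 4/5 + 1/3 + 1/2 + 0/1 = 243/35; mean = 243/35 ÷ 19 = 243/665 = 0.365413… → 0.365.

0.365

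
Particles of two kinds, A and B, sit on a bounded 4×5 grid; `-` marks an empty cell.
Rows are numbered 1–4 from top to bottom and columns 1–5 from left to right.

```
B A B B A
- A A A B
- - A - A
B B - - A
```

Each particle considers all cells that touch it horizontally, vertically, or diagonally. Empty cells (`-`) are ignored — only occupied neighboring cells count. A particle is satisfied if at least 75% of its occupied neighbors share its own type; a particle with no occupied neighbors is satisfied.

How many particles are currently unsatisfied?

11

(1,1)B 0/2 unhappy
(1,2)A 2/4 unhappy
(1,3)B 1/5 unhappy
(1,4)B 2/5 unhappy
(1,5)A 1/3 unhappy
(2,2)A 3/5 unhappy
(2,3)A 4/6 unhappy
(2,4)A 4/7 unhappy
(2,5)B 1/4 unhappy
(3,3)A 3/4 ok
(3,5)A 2/3 unhappy
(4,1)B 1/1 ok
(4,2)B 1/2 unhappy
(4,5)A 1/1 ok
Unsatisfied: (1,1), (1,2), (1,3), (1,4), (1,5), (2,2), (2,3), (2,4), (2,5), (3,5), (4,2) — 11 in total.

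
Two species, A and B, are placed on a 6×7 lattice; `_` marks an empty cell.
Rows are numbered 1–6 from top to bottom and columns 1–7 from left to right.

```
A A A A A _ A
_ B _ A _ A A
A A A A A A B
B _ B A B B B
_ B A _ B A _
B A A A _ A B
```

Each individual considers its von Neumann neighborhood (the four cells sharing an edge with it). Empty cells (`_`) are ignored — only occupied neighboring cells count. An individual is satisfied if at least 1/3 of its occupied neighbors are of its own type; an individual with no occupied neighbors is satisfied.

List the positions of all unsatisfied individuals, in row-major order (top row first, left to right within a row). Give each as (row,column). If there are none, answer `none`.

(2,2), (4,1), (4,3), (5,2), (6,1), (6,7)

Row 1: (1,1)A 1/1 ✓ · (1,2)A 2/3 ✓ · (1,3)A 2/2 ✓ · (1,4)A 3/3 ✓ · (1,5)A 1/1 ✓ · (1,7)A 1/1 ✓
Row 2: (2,2)B 0/2 ✗ · (2,4)A 2/2 ✓ · (2,6)A 2/2 ✓ · (2,7)A 2/3 ✓
Row 3: (3,1)A 1/2 ✓ · (3,2)A 2/3 ✓ · (3,3)A 2/3 ✓ · (3,4)A 4/4 ✓ · (3,5)A 2/3 ✓ · (3,6)A 2/4 ✓ · (3,7)B 1/3 ✓
Row 4: (4,1)B 0/1 ✗ · (4,3)B 0/3 ✗ · (4,4)A 1/3 ✓ · (4,5)B 2/4 ✓ · (4,6)B 2/4 ✓ · (4,7)B 2/2 ✓
Row 5: (5,2)B 0/2 ✗ · (5,3)A 1/3 ✓ · (5,5)B 1/2 ✓ · (5,6)A 1/3 ✓
Row 6: (6,1)B 0/1 ✗ · (6,2)A 1/3 ✓ · (6,3)A 3/3 ✓ · (6,4)A 1/1 ✓ · (6,6)A 1/2 ✓ · (6,7)B 0/1 ✗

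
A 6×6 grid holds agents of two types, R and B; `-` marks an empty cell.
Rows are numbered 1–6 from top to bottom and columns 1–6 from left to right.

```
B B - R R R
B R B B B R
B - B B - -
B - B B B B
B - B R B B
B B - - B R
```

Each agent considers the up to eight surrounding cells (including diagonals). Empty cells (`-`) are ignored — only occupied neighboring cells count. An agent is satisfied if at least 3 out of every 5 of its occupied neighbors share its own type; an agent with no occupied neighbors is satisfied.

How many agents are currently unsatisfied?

6

(1,1)B 2/3 ok
(1,2)B 3/4 ok
(1,4)R 1/4 unhappy
(1,5)R 3/5 ok
(1,6)R 2/3 ok
(2,1)B 3/4 ok
(2,2)R 0/6 unhappy
(2,3)B 4/6 ok
(2,4)B 4/6 ok
(2,5)B 2/6 unhappy
(2,6)R 2/3 ok
(3,1)B 2/3 ok
(3,3)B 5/6 ok
(3,4)B 7/7 ok
(4,1)B 2/2 ok
(4,3)B 4/5 ok
(4,4)B 6/7 ok
(4,5)B 5/6 ok
(4,6)B 3/3 ok
(5,1)B 3/3 ok
(5,3)B 3/4 ok
(5,4)R 0/6 unhappy
(5,5)B 5/7 ok
(5,6)B 4/5 ok
(6,1)B 2/2 ok
(6,2)B 3/3 ok
(6,5)B 2/4 unhappy
(6,6)R 0/3 unhappy
Unsatisfied: (1,4), (2,2), (2,5), (5,4), (6,5), (6,6) — 6 in total.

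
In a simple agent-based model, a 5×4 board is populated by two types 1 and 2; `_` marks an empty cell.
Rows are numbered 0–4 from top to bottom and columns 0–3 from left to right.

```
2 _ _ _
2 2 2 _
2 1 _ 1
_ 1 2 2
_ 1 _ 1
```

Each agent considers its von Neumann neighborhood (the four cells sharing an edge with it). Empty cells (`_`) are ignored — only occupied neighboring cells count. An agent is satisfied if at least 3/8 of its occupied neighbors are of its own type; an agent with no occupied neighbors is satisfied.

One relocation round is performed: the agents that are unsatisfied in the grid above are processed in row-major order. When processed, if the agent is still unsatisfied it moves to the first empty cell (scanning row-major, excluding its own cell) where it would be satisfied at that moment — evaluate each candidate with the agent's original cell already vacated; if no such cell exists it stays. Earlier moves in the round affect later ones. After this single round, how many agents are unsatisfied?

1

Initially unsatisfied (in order): (2,1), (2,3), (3,3), (4,3).
  (2,1) → (0,3).
  (2,3) → (0,2).
  (3,3): now satisfied by earlier moves; stays.
  (4,3) → (1,3).
Resulting grid:
2 _ 1 1
2 2 2 1
2 _ _ _
_ 1 2 2
_ 1 _ _
Unsatisfied now: (1,2).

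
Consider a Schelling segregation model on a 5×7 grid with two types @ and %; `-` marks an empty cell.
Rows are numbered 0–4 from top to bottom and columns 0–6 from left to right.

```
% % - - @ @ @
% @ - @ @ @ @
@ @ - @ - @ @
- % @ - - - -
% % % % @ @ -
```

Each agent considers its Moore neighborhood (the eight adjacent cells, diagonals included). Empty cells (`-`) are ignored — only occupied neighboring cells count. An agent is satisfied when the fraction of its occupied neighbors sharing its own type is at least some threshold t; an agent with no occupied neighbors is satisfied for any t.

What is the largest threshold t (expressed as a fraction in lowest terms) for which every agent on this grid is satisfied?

(0,0)% 2/3
(0,1)% 2/3
(0,4)@ 4/4
(0,5)@ 5/5
(0,6)@ 3/3
(1,0)% 2/5
(1,1)@ 2/5
(1,3)@ 3/3
(1,4)@ 6/6
(1,5)@ 7/7
(1,6)@ 5/5
(2,0)@ 2/4
(2,1)@ 3/5
(2,3)@ 3/3
(2,5)@ 4/4
(2,6)@ 3/3
(3,1)% 3/6
(3,2)@ 2/6
(4,0)% 2/2
(4,1)% 3/4
(4,2)% 3/4
(4,3)% 1/3
(4,4)@ 1/2
(4,5)@ 1/1
The smallest same-type fraction is 2/6 at (3,2), which reduces to 1/3. Any threshold above that leaves this agent unsatisfied.

1/3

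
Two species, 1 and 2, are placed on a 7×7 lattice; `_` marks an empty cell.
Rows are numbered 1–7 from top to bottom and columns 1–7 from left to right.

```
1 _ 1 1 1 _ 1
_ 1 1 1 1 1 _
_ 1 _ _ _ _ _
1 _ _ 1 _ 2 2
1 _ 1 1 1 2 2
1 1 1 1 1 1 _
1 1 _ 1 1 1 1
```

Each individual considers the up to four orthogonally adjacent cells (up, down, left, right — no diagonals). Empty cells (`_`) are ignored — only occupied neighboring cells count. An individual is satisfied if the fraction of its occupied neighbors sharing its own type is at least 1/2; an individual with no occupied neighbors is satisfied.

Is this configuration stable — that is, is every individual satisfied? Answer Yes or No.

Row 1: (1,1)1 0/0 ok · (1,3)1 2/2 ok · (1,4)1 3/3 ok · (1,5)1 2/2 ok · (1,7)1 0/0 ok
Row 2: (2,2)1 2/2 ok · (2,3)1 3/3 ok · (2,4)1 3/3 ok · (2,5)1 3/3 ok · (2,6)1 1/1 ok
Row 3: (3,2)1 1/1 ok
Row 4: (4,1)1 1/1 ok · (4,4)1 1/1 ok · (4,6)2 2/2 ok · (4,7)2 2/2 ok
Row 5: (5,1)1 2/2 ok · (5,3)1 2/2 ok · (5,4)1 4/4 ok · (5,5)1 2/3 ok · (5,6)2 2/4 ok · (5,7)2 2/2 ok
Row 6: (6,1)1 3/3 ok · (6,2)1 3/3 ok · (6,3)1 3/3 ok · (6,4)1 4/4 ok · (6,5)1 4/4 ok · (6,6)1 2/3 ok
Row 7: (7,1)1 2/2 ok · (7,2)1 2/2 ok · (7,4)1 2/2 ok · (7,5)1 3/3 ok · (7,6)1 3/3 ok · (7,7)1 1/1 ok
All meet the threshold, so the configuration is stable.

Yes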